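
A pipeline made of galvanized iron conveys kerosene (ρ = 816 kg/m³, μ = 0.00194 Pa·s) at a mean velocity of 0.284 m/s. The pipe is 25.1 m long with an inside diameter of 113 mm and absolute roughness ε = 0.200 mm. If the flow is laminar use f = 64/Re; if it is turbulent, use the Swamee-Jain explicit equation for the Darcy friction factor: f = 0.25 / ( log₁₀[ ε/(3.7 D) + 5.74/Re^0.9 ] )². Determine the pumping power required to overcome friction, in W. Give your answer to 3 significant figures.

P ≈ 0.663 W

Reynolds number Re = ρVD/μ = 816 · 0.284 · 0.113 / 0.00194 = 1.35e+04.
Re > 4000 → turbulent. Relative roughness ε/D = 0.0002/0.113 = 0.00177. Swamee-Jain: f = 0.25/(log₁₀[0.00177/3.7 + 5.74/1.35e+04^0.9])² = 0.25/(log₁₀[0.000478 + 0.0011])² = 0.25/(-2.802)² = 0.03185.
Darcy-Weisbach: ΔP = f(L/D)(ρV²/2) = 0.03185·(25.1/0.113)·(816·0.284²/2) = 0.03185·222.1·32.91 = 232.8 Pa.
Q = V·A = 0.284·0.01003 = 0.002848 m³/s.
Pumping power P = QΔP = 0.002848·232.8 = 0.6631 W = 0.663 W.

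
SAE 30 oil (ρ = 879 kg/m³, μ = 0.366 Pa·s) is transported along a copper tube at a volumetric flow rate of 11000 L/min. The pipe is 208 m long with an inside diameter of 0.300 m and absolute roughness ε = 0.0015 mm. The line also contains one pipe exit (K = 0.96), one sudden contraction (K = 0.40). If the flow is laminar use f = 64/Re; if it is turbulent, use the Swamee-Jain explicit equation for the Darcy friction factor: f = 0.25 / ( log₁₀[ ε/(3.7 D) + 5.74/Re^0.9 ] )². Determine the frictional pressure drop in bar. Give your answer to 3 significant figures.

ΔP ≈ 0.742 bar

Q = 11000 L/min = 11000/60000 = 0.1833 m³/s.
Cross-sectional area A = πD²/4 = π(0.3)²/4 = 0.07069 m²; mean velocity V = Q/A = 0.1833/0.07069 = 2.594 m/s.
Reynolds number Re = ρVD/μ = 879 · 2.594 · 0.3 / 0.366 = 1869.
Re < 2300 → laminar flow, so f = 64/Re = 64/1869 = 0.03425 (the turbulent correlation is not needed).
Total minor-loss coefficient ΣK = 1·0.96 + 1·0.4 = 1.36.
ΔP = [f·L/D + ΣK]·(ρV²/2) = [0.03425·208/0.3 + 1.36]·(879·2.594²/2) = [23.75 + 1.36]·2956 = 7.422e+04 Pa.
ΔP = 7.422e+04 Pa = 0.742 bar.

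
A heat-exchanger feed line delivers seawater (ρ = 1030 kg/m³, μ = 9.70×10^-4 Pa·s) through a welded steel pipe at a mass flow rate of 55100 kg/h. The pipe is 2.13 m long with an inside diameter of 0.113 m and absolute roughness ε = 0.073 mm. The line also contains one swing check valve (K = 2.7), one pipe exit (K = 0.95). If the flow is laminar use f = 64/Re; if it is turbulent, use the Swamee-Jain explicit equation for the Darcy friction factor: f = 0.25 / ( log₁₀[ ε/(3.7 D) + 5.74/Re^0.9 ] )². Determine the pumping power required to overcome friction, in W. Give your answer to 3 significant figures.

ṁ = 55100 kg/h = 55100/3600 = 15.31 kg/s.
A = πD²/4 = π(0.113)²/4 = 0.01003 m²; mean velocity V = ṁ/(ρA) = 15.31/(1030 · 0.01003) = 1.482 m/s.
Reynolds number Re = ρVD/μ = 1030 · 1.482 · 0.113 / 0.00097 = 1.778e+05.
Re > 4000 → turbulent. Relative roughness ε/D = 7.3e-05/0.113 = 0.000646. Swamee-Jain: f = 0.25/(log₁₀[0.000646/3.7 + 5.74/1.778e+05^0.9])² = 0.25/(log₁₀[0.000175 + 0.000108])² = 0.25/(-3.549)² = 0.01985.
Total minor-loss coefficient ΣK = 1·2.7 + 1·0.95 = 3.65.
ΔP = [f·L/D + ΣK]·(ρV²/2) = [0.01985·2.13/0.113 + 3.65]·(1030·1.482²/2) = [0.3742 + 3.65]·1131 = 4550 Pa.
Q = ṁ/ρ = 15.31/1030 = 0.01486 m³/s.
Pumping power P = QΔP = 0.01486·4550 = 67.61 W = 67.6 W.

P ≈ 67.6 W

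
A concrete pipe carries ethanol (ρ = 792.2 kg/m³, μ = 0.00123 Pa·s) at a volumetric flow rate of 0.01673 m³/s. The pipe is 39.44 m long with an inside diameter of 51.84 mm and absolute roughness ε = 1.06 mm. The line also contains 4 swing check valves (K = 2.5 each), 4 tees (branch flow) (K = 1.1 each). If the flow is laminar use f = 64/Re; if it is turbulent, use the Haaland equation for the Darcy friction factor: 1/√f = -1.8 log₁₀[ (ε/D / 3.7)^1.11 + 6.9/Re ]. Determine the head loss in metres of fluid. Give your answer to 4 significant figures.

h_f ≈ 166.2 m

Cross-sectional area A = πD²/4 = π(0.05184)²/4 = 0.002111 m²; mean velocity V = Q/A = 0.01673/0.002111 = 7.926 m/s.
Reynolds number Re = ρVD/μ = 792.2 · 7.926 · 0.05184 / 0.00123 = 2.646e+05.
Re > 4000 → turbulent. Relative roughness ε/D = 0.00106/0.05184 = 0.0204. Haaland: 1/√f = -1.8 log₁₀[(0.0204/3.7)^1.11 + 6.9/2.646e+05] = -1.8 log₁₀[0.00312 + 2.61e-05] = 4.504, so f = 0.04929.
Total minor-loss coefficient ΣK = 4·2.5 + 4·1.1 = 14.4.
ΔP = [f·L/D + ΣK]·(ρV²/2) = [0.04929·39.44/0.05184 + 14.4]·(792.2·7.926²/2) = [37.5 + 14.4]·2.489e+04 = 1.292e+06 Pa.
Head loss h_f = ΔP/(ρg) = 1.292e+06/(792.2·9.81) = 166.2 m.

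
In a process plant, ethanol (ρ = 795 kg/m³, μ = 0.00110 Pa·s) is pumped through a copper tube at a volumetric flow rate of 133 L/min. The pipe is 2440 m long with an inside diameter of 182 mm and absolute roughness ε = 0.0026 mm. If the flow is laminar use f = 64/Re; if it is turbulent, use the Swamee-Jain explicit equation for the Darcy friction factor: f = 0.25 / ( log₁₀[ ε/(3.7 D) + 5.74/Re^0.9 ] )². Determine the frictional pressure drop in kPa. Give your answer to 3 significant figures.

ΔP ≈ 1.16 kPa

Q = 133 L/min = 133/60000 = 0.002217 m³/s.
Cross-sectional area A = πD²/4 = π(0.182)²/4 = 0.02602 m²; mean velocity V = Q/A = 0.002217/0.02602 = 0.08521 m/s.
Reynolds number Re = ρVD/μ = 795 · 0.08521 · 0.182 / 0.0011 = 1.121e+04.
Re > 4000 → turbulent. Relative roughness ε/D = 2.6e-06/0.182 = 1.43e-05. Swamee-Jain: f = 0.25/(log₁₀[1.43e-05/3.7 + 5.74/1.121e+04^0.9])² = 0.25/(log₁₀[3.86e-06 + 0.0013])² = 0.25/(-2.884)² = 0.03005.
Darcy-Weisbach: ΔP = f(L/D)(ρV²/2) = 0.03005·(2440/0.182)·(795·0.08521²/2) = 0.03005·1.341e+04·2.886 = 1163 Pa.
ΔP = 1163 Pa = 1.16 kPa.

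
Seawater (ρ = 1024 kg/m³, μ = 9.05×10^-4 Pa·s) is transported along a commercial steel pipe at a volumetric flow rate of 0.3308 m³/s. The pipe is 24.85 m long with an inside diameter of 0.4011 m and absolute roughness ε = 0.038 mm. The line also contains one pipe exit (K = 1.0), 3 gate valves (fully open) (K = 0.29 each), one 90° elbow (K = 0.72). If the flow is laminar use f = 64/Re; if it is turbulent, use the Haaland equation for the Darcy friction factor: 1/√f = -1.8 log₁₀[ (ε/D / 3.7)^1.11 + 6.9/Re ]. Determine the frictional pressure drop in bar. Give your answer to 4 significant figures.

Cross-sectional area A = πD²/4 = π(0.4011)²/4 = 0.1264 m²; mean velocity V = Q/A = 0.3308/0.1264 = 2.618 m/s.
Reynolds number Re = ρVD/μ = 1024 · 2.618 · 0.4011 / 0.000905 = 1.188e+06.
Re > 4000 → turbulent. Relative roughness ε/D = 3.8e-05/0.4011 = 9.47e-05. Haaland: 1/√f = -1.8 log₁₀[(9.47e-05/3.7)^1.11 + 6.9/1.188e+06] = -1.8 log₁₀[8e-06 + 5.81e-06] = 8.748, so f = 0.01307.
Total minor-loss coefficient ΣK = 1·1 + 3·0.29 + 1·0.72 = 2.59.
ΔP = [f·L/D + ΣK]·(ρV²/2) = [0.01307·24.85/0.4011 + 2.59]·(1024·2.618²/2) = [0.8096 + 2.59]·3509 = 1.193e+04 Pa.
ΔP = 1.193e+04 Pa = 0.1193 bar.

ΔP ≈ 0.1193 bar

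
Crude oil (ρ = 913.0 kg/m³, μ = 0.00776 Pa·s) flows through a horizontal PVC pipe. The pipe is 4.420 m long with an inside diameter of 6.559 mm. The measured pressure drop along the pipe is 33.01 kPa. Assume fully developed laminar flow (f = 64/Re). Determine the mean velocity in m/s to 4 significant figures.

V ≈ 1.294 m/s

For laminar flow, f = 64/Re with Re = ρVD/μ, so Darcy-Weisbach reduces to ΔP = 32μLV/D². Solving for V: V = ΔP·D²/(32μL) = 3.301e+04·(0.006559)²/(32·0.00776·4.42) = 1.294 m/s.
Check: Re = ρVD/μ = 913·1.294·0.006559/0.00776 = 998.5 < 2300, so the laminar assumption holds.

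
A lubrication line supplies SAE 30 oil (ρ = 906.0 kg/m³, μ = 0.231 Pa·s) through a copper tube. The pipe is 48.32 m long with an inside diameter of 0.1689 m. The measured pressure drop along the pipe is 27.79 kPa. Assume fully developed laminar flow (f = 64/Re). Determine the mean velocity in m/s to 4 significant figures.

For laminar flow, f = 64/Re with Re = ρVD/μ, so Darcy-Weisbach reduces to ΔP = 32μLV/D². Solving for V: V = ΔP·D²/(32μL) = 2.779e+04·(0.1689)²/(32·0.231·48.32) = 2.22 m/s.
Check: Re = ρVD/μ = 906·2.22·0.1689/0.231 = 1470 < 2300, so the laminar assumption holds.

V ≈ 2.220 m/s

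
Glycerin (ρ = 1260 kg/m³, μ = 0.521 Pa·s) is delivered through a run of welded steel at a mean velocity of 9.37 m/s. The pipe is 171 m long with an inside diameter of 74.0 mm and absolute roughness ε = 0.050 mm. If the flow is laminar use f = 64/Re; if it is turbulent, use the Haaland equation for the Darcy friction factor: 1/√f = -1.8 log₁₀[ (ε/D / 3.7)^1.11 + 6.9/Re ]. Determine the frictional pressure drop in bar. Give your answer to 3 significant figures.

Reynolds number Re = ρVD/μ = 1260 · 9.37 · 0.074 / 0.521 = 1677.
Re < 2300 → laminar flow, so f = 64/Re = 64/1677 = 0.03817 (the turbulent correlation is not needed).
Darcy-Weisbach: ΔP = f(L/D)(ρV²/2) = 0.03817·(171/0.074)·(1260·9.37²/2) = 0.03817·2311·5.531e+04 = 4.878e+06 Pa.
ΔP = 4.878e+06 Pa = 48.8 bar.

ΔP ≈ 48.8 bar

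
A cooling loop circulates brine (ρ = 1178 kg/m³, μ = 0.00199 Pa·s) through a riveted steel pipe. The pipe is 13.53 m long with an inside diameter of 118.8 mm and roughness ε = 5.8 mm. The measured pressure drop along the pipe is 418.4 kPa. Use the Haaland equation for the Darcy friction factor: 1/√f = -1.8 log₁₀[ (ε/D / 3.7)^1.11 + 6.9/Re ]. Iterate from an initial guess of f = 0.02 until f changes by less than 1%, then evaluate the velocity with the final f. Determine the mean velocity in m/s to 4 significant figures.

Rearranging Darcy-Weisbach: V = √(2·ΔP·D/(f·L·ρ)). With ε/D = 0.0058/0.1188 = 0.0488, iterate starting from f = 0.02:
  f = 0.02 → V = √(2·4.184e+05·0.1188/(0.02·13.53·1178)) = 17.66 m/s; Re = ρVD/μ = 1.242e+06; f → 0.07093
  f = 0.07093 → V = 9.378 m/s; Re = 6.595e+05; f → 0.07094
Converged (Δf/f < 1%). With the final f = 0.07094: V = √(2·4.184e+05·0.1188/(0.07094·13.53·1178)) = 9.377 m/s.

V ≈ 9.377 m/s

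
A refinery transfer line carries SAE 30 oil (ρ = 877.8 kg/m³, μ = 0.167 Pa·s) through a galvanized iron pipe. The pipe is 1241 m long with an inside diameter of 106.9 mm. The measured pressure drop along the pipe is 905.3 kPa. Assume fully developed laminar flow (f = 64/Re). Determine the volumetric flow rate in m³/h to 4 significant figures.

For laminar flow, f = 64/Re with Re = ρVD/μ, so Darcy-Weisbach reduces to ΔP = 32μLV/D². Solving for V: V = ΔP·D²/(32μL) = 9.053e+05·(0.1069)²/(32·0.167·1241) = 1.56 m/s.
Check: Re = ρVD/μ = 877.8·1.56·0.1069/0.167 = 876.5 < 2300, so the laminar assumption holds.
Q = V·A = 1.56·(π/4·0.1069²) = 0.014 m³/s = 50.40 m³/h.

Q ≈ 50.40 m³/h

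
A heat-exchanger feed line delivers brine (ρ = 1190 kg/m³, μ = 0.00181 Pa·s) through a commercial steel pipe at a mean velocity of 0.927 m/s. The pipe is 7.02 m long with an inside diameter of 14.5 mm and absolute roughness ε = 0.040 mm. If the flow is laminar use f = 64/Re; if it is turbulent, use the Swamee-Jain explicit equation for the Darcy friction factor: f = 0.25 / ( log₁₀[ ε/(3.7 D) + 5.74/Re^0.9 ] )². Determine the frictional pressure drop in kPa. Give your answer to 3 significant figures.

ΔP ≈ 8.96 kPa

Reynolds number Re = ρVD/μ = 1190 · 0.927 · 0.0145 / 0.00181 = 8837.
Re > 4000 → turbulent. Relative roughness ε/D = 4e-05/0.0145 = 0.00276. Swamee-Jain: f = 0.25/(log₁₀[0.00276/3.7 + 5.74/8837^0.9])² = 0.25/(log₁₀[0.000746 + 0.00161])² = 0.25/(-2.628)² = 0.03621.
Darcy-Weisbach: ΔP = f(L/D)(ρV²/2) = 0.03621·(7.02/0.0145)·(1190·0.927²/2) = 0.03621·484.1·511.3 = 8963 Pa.
ΔP = 8963 Pa = 8.96 kPa.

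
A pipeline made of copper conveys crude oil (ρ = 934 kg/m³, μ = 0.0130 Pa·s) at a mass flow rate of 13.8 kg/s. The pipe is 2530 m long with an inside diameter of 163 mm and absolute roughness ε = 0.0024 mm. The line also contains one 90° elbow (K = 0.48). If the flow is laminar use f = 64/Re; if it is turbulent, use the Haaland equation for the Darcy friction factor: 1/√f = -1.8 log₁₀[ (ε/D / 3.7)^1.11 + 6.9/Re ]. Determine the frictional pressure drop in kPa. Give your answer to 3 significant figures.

A = πD²/4 = π(0.163)²/4 = 0.02087 m²; mean velocity V = ṁ/(ρA) = 13.8/(934 · 0.02087) = 0.7081 m/s.
Reynolds number Re = ρVD/μ = 934 · 0.7081 · 0.163 / 0.013 = 8292.
Re > 4000 → turbulent. Relative roughness ε/D = 2.4e-06/0.163 = 1.47e-05. Haaland: 1/√f = -1.8 log₁₀[(1.47e-05/3.7)^1.11 + 6.9/8292] = -1.8 log₁₀[1.01e-06 + 0.000832] = 5.543, so f = 0.03255.
Total minor-loss coefficient ΣK = 1·0.48 = 0.48.
ΔP = [f·L/D + ΣK]·(ρV²/2) = [0.03255·2530/0.163 + 0.48]·(934·0.7081²/2) = [505.2 + 0.48]·234.1 = 1.184e+05 Pa.
ΔP = 1.184e+05 Pa = 118 kPa.

ΔP ≈ 118 kPa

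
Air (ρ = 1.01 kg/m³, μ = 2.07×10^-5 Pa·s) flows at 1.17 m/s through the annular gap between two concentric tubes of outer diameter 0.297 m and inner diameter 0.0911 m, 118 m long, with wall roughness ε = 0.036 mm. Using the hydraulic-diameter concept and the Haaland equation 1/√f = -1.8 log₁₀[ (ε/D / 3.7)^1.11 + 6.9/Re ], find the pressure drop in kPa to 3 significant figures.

ΔP ≈ 0.0118 kPa

Hydraulic diameter D_h = 4A/P = D_o - D_i = 0.297 - 0.0911 = 0.2059 m.
Re = ρVD_h/μ = 1.01·1.17·0.2059/2.07e-05 = 1.175e+04.
ε/D_h = 3.6e-05/0.2059 = 0.000175; Haaland gives 1/√f = -1.8 log₁₀[1.58e-05+0.000587] = 5.796, so f = 0.02977.
ΔP = f(L/D_h)(ρV²/2) = 0.02977·118/0.2059·0.6913 = 11.79 Pa.
ΔP = 0.0118 kPa.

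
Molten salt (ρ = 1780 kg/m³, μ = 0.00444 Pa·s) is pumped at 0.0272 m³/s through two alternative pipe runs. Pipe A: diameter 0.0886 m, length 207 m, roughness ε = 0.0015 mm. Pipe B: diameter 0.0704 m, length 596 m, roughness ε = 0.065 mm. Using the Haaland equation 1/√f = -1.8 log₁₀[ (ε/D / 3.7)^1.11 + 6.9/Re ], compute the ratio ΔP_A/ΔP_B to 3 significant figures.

Pipe A: V = Q/A = 0.0272/0.006165 = 4.412 m/s; Re = 1.567e+05; ε/D = 1.69e-05; Haaland → f = 0.01635; ΔP_A = f(L/D)(ρV²/2) = 6.617e+05 Pa.
Pipe B: V = Q/A = 0.0272/0.003893 = 6.988 m/s; Re = 1.972e+05; ε/D = 0.000923; Haaland → f = 0.02062; ΔP_B = f(L/D)(ρV²/2) = 7.585e+06 Pa.
ΔP_A/ΔP_B = 6.617e+05/7.585e+06 = 0.0872.

ΔP_A/ΔP_B ≈ 0.0872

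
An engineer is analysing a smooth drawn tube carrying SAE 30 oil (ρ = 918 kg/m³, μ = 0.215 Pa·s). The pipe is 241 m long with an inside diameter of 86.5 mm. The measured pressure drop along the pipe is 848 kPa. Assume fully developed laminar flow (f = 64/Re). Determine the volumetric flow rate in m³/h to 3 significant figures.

For laminar flow, f = 64/Re with Re = ρVD/μ, so Darcy-Weisbach reduces to ΔP = 32μLV/D². Solving for V: V = ΔP·D²/(32μL) = 8.48e+05·(0.0865)²/(32·0.215·241) = 3.827 m/s.
Check: Re = ρVD/μ = 918·3.827·0.0865/0.215 = 1413 < 2300, so the laminar assumption holds.
Q = V·A = 3.827·(π/4·0.0865²) = 0.02249 m³/s = 81.0 m³/h.

Q ≈ 81.0 m³/h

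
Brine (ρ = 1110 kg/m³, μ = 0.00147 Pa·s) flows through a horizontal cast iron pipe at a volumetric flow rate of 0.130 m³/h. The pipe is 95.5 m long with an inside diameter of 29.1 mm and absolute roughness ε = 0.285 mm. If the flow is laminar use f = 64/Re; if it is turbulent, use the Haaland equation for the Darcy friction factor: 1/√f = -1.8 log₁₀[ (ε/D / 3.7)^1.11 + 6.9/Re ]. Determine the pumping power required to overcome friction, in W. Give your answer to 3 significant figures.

Q = 0.130 m³/h = 0.130/3600 = 3.611e-05 m³/s.
Cross-sectional area A = πD²/4 = π(0.0291)²/4 = 0.0006651 m²; mean velocity V = Q/A = 3.611e-05/0.0006651 = 0.0543 m/s.
Reynolds number Re = ρVD/μ = 1110 · 0.0543 · 0.0291 / 0.00147 = 1193.
Re < 2300 → laminar flow, so f = 64/Re = 64/1193 = 0.05364 (the turbulent correlation is not needed).
Darcy-Weisbach: ΔP = f(L/D)(ρV²/2) = 0.05364·(95.5/0.0291)·(1110·0.0543²/2) = 0.05364·3282·1.636 = 288 Pa.
Pumping power P = QΔP = 3.611e-05·288 = 0.01040 W = 0.0104 W.

P ≈ 0.0104 W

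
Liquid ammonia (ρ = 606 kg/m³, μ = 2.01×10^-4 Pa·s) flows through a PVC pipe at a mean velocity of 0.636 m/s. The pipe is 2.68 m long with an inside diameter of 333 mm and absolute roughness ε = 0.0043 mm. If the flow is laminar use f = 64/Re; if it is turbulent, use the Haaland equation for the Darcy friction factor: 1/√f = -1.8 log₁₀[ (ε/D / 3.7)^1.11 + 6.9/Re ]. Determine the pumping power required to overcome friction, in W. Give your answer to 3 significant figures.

Reynolds number Re = ρVD/μ = 606 · 0.636 · 0.333 / 0.000201 = 6.385e+05.
Re > 4000 → turbulent. Relative roughness ε/D = 4.3e-06/0.333 = 1.29e-05. Haaland: 1/√f = -1.8 log₁₀[(1.29e-05/3.7)^1.11 + 6.9/6.385e+05] = -1.8 log₁₀[8.76e-07 + 1.08e-05] = 8.878, so f = 0.01269.
Darcy-Weisbach: ΔP = f(L/D)(ρV²/2) = 0.01269·(2.68/0.333)·(606·0.636²/2) = 0.01269·8.048·122.6 = 12.51 Pa.
Q = V·A = 0.636·0.08709 = 0.05539 m³/s.
Pumping power P = QΔP = 0.05539·12.51 = 0.6931 W = 0.693 W.

P ≈ 0.693 W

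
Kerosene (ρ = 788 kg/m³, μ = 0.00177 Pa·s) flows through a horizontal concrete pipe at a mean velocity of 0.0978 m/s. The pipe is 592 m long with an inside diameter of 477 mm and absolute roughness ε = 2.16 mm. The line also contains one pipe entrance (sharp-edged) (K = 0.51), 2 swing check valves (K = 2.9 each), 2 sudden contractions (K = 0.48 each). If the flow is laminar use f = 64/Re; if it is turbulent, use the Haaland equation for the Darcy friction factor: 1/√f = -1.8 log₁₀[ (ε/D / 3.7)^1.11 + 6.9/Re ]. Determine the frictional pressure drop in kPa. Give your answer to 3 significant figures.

ΔP ≈ 0.184 kPa

Reynolds number Re = ρVD/μ = 788 · 0.0978 · 0.477 / 0.00177 = 2.077e+04.
Re > 4000 → turbulent. Relative roughness ε/D = 0.00216/0.477 = 0.00453. Haaland: 1/√f = -1.8 log₁₀[(0.00453/3.7)^1.11 + 6.9/2.077e+04] = -1.8 log₁₀[0.000585 + 0.000332] = 5.467, so f = 0.03345.
Total minor-loss coefficient ΣK = 1·0.51 + 2·2.9 + 2·0.48 = 7.27.
ΔP = [f·L/D + ΣK]·(ρV²/2) = [0.03345·592/0.477 + 7.27]·(788·0.0978²/2) = [41.52 + 7.27]·3.769 = 183.9 Pa.
ΔP = 183.9 Pa = 0.184 kPa.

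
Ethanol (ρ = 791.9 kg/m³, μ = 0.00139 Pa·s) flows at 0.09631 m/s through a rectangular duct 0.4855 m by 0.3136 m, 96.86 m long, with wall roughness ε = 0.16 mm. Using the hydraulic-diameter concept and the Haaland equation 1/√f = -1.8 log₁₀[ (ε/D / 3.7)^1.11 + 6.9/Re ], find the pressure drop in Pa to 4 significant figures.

ΔP ≈ 24.49 Pa

Hydraulic diameter D_h = 4A/P = 4·(0.4855·0.3136)/(2·(0.4855+0.3136)) = 0.609/1.598 = 0.3811 m.
Re = ρVD_h/μ = 791.9·0.09631·0.3811/0.00139 = 2.091e+04.
ε/D_h = 0.00016/0.3811 = 0.00042; Haaland gives 1/√f = -1.8 log₁₀[4.18e-05+0.00033] = 6.173, so f = 0.02624.
ΔP = f(L/D_h)(ρV²/2) = 0.02624·96.86/0.3811·3.673 = 24.49 Pa.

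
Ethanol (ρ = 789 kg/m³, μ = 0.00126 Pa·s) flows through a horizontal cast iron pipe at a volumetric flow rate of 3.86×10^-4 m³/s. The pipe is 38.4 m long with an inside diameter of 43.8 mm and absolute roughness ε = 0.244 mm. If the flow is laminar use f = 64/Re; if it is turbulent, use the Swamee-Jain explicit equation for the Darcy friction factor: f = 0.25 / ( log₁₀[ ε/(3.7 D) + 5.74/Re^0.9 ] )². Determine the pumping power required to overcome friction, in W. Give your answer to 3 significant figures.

Cross-sectional area A = πD²/4 = π(0.0438)²/4 = 0.001507 m²; mean velocity V = Q/A = 0.000386/0.001507 = 0.2562 m/s.
Reynolds number Re = ρVD/μ = 789 · 0.2562 · 0.0438 / 0.00126 = 7026.
Re > 4000 → turbulent. Relative roughness ε/D = 0.000244/0.0438 = 0.00557. Swamee-Jain: f = 0.25/(log₁₀[0.00557/3.7 + 5.74/7026^0.9])² = 0.25/(log₁₀[0.00151 + 0.00198])² = 0.25/(-2.458)² = 0.04139.
Darcy-Weisbach: ΔP = f(L/D)(ρV²/2) = 0.04139·(38.4/0.0438)·(789·0.2562²/2) = 0.04139·876.7·25.89 = 939.5 Pa.
Pumping power P = QΔP = 0.000386·939.5 = 0.3627 W = 0.363 W.

P ≈ 0.363 W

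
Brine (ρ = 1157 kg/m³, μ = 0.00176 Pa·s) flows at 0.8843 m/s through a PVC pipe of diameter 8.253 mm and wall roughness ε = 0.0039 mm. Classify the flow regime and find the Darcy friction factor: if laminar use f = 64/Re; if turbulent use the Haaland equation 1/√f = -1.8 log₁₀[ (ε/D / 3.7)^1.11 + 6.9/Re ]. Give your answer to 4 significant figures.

f ≈ 0.03859

Re = ρVD/μ = 1157·0.8843·0.008253/0.00176 = 4798.
Re > 4000 → turbulent. ε/D = 3.9e-06/0.008253 = 0.000473; Haaland: 1/√f = -1.8 log₁₀[4.76e-05 + 0.00144] = 5.09, so f = 0.03859.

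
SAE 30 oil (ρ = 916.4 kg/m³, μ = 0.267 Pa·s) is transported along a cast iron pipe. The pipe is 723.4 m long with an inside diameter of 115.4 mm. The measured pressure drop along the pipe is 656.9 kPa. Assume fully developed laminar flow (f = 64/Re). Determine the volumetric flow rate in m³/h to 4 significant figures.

For laminar flow, f = 64/Re with Re = ρVD/μ, so Darcy-Weisbach reduces to ΔP = 32μLV/D². Solving for V: V = ΔP·D²/(32μL) = 6.569e+05·(0.1154)²/(32·0.267·723.4) = 1.415 m/s.
Check: Re = ρVD/μ = 916.4·1.415·0.1154/0.267 = 560.6 < 2300, so the laminar assumption holds.
Q = V·A = 1.415·(π/4·0.1154²) = 0.0148 m³/s = 53.29 m³/h.

Q ≈ 53.29 m³/h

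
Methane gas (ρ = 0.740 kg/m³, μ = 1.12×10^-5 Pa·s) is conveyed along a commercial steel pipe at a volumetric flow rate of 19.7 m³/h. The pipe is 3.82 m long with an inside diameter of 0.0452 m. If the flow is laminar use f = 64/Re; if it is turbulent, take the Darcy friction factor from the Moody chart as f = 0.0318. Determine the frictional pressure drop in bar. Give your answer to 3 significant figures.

ΔP ≈ 1.16×10^-4 bar

Q = 19.7 m³/h = 19.7/3600 = 0.005472 m³/s.
Cross-sectional area A = πD²/4 = π(0.0452)²/4 = 0.001605 m²; mean velocity V = Q/A = 0.005472/0.001605 = 3.41 m/s.
Reynolds number Re = ρVD/μ = 0.74 · 3.41 · 0.0452 / 1.12e-05 = 1.018e+04.
Re > 4000 → turbulent; use the Moody-chart value f = 0.0318.
Darcy-Weisbach: ΔP = f(L/D)(ρV²/2) = 0.0318·(3.82/0.0452)·(0.74·3.41²/2) = 0.0318·84.51·4.303 = 11.57 Pa.
ΔP = 11.57 Pa = 1.16×10^-4 bar.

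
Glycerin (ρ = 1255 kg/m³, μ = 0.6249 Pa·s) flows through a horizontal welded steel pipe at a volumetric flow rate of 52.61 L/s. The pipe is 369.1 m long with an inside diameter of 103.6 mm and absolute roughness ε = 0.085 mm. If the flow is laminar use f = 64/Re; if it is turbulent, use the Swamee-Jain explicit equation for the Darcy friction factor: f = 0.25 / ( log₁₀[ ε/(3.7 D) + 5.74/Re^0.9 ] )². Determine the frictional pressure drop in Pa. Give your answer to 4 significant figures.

ΔP ≈ 4292000 Pa

Q = 52.61 L/s = 52.61/1000 = 0.05261 m³/s.
Cross-sectional area A = πD²/4 = π(0.1036)²/4 = 0.00843 m²; mean velocity V = Q/A = 0.05261/0.00843 = 6.241 m/s.
Reynolds number Re = ρVD/μ = 1255 · 6.241 · 0.1036 / 0.625 = 1299.
Re < 2300 → laminar flow, so f = 64/Re = 64/1299 = 0.04929 (the turbulent correlation is not needed).
Darcy-Weisbach: ΔP = f(L/D)(ρV²/2) = 0.04929·(369.1/0.1036)·(1255·6.241²/2) = 0.04929·3563·2.444e+04 = 4.292e+06 Pa.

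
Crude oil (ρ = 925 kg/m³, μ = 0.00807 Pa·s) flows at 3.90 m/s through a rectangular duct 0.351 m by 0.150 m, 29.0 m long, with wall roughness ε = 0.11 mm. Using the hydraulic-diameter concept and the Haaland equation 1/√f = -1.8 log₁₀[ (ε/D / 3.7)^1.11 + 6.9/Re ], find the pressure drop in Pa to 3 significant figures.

ΔP ≈ 19700 Pa

Hydraulic diameter D_h = 4A/P = 4·(0.351·0.15)/(2·(0.351+0.15)) = 0.2106/1.002 = 0.2102 m.
Re = ρVD_h/μ = 925·3.9·0.2102/0.00807 = 9.396e+04.
ε/D_h = 0.00011/0.2102 = 0.000523; Haaland gives 1/√f = -1.8 log₁₀[5.34e-05+7.34e-05] = 7.014, so f = 0.02032.
ΔP = f(L/D_h)(ρV²/2) = 0.02032·29/0.2102·7035 = 1.973e+04 Pa.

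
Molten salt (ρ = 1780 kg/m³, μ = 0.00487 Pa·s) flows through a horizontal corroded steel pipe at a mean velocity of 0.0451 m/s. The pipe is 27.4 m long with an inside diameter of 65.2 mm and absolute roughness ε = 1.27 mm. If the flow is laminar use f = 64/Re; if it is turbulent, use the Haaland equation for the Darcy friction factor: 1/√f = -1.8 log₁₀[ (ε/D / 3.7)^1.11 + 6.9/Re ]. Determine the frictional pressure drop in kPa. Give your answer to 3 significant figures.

ΔP ≈ 0.0453 kPa

Reynolds number Re = ρVD/μ = 1780 · 0.0451 · 0.0652 / 0.00487 = 1075.
Re < 2300 → laminar flow, so f = 64/Re = 64/1075 = 0.05955 (the turbulent correlation is not needed).
Darcy-Weisbach: ΔP = f(L/D)(ρV²/2) = 0.05955·(27.4/0.0652)·(1780·0.0451²/2) = 0.05955·420.2·1.81 = 45.3 Pa.
ΔP = 45.3 Pa = 0.0453 kPa.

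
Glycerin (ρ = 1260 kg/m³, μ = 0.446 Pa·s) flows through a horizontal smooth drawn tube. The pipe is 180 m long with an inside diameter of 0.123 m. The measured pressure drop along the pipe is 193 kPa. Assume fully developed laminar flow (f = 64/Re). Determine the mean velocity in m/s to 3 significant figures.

For laminar flow, f = 64/Re with Re = ρVD/μ, so Darcy-Weisbach reduces to ΔP = 32μLV/D². Solving for V: V = ΔP·D²/(32μL) = 1.93e+05·(0.123)²/(32·0.446·180) = 1.137 m/s.
Check: Re = ρVD/μ = 1260·1.137·0.123/0.446 = 395 < 2300, so the laminar assumption holds.

V ≈ 1.14 m/s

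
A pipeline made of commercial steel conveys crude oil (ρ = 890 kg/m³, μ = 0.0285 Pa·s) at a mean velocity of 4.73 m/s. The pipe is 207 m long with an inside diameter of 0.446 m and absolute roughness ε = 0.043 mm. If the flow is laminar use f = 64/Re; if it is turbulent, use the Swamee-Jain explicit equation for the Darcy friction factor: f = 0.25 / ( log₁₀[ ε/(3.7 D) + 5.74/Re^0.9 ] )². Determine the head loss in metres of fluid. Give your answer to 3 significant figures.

h_f ≈ 10.6 m

Reynolds number Re = ρVD/μ = 890 · 4.73 · 0.446 / 0.0285 = 6.588e+04.
Re > 4000 → turbulent. Relative roughness ε/D = 4.3e-05/0.446 = 9.64e-05. Swamee-Jain: f = 0.25/(log₁₀[9.64e-05/3.7 + 5.74/6.588e+04^0.9])² = 0.25/(log₁₀[2.61e-05 + 0.000264])² = 0.25/(-3.537)² = 0.01998.
Darcy-Weisbach: ΔP = f(L/D)(ρV²/2) = 0.01998·(207/0.446)·(890·4.73²/2) = 0.01998·464.1·9956 = 9.233e+04 Pa.
Head loss h_f = ΔP/(ρg) = 9.233e+04/(890·9.81) = 10.6 m.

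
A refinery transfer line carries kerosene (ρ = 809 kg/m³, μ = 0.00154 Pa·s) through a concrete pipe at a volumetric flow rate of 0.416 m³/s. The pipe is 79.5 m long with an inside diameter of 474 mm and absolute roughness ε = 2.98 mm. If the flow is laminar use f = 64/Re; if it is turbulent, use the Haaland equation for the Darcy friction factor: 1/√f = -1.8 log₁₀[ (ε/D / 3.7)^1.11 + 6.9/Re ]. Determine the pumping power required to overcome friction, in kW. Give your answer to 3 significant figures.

Cross-sectional area A = πD²/4 = π(0.474)²/4 = 0.1765 m²; mean velocity V = Q/A = 0.416/0.1765 = 2.357 m/s.
Reynolds number Re = ρVD/μ = 809 · 2.357 · 0.474 / 0.00154 = 5.87e+05.
Re > 4000 → turbulent. Relative roughness ε/D = 0.00298/0.474 = 0.00629. Haaland: 1/√f = -1.8 log₁₀[(0.00629/3.7)^1.11 + 6.9/5.87e+05] = -1.8 log₁₀[0.000842 + 1.18e-05] = 5.523, so f = 0.03278.
Darcy-Weisbach: ΔP = f(L/D)(ρV²/2) = 0.03278·(79.5/0.474)·(809·2.357²/2) = 0.03278·167.7·2248 = 1.236e+04 Pa.
Pumping power P = QΔP = 0.416·1.236e+04 = 5142 W = 5.14 kW.

P ≈ 5.14 kW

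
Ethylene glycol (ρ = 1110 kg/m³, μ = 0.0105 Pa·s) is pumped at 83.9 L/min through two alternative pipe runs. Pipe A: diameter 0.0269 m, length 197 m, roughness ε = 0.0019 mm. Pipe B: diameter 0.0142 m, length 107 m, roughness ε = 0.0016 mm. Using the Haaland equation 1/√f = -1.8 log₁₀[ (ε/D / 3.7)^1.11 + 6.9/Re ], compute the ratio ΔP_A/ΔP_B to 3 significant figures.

ΔP_A/ΔP_B ≈ 0.0898

Pipe A: V = Q/A = 0.001398/0.0005683 = 2.46 m/s; Re = 6997; ε/D = 7.06e-05; Haaland → f = 0.03421; ΔP_A = f(L/D)(ρV²/2) = 8.418e+05 Pa.
Pipe B: V = Q/A = 0.001398/0.0001584 = 8.83 m/s; Re = 1.325e+04; ε/D = 0.000113; Haaland → f = 0.02877; ΔP_B = f(L/D)(ρV²/2) = 9.379e+06 Pa.
ΔP_A/ΔP_B = 8.418e+05/9.379e+06 = 0.0898.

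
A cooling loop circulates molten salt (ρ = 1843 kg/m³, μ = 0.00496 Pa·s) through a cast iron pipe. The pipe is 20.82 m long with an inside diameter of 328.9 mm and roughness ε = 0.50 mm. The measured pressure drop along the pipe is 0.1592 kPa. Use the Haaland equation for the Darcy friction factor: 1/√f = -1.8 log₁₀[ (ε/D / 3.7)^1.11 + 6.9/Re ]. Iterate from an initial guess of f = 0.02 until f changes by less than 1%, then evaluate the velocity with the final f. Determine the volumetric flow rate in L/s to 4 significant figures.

Q ≈ 27.63 L/s

Rearranging Darcy-Weisbach: V = √(2·ΔP·D/(f·L·ρ)). With ε/D = 0.0005/0.3289 = 0.00152, iterate starting from f = 0.02:
  f = 0.02 → V = √(2·159.2·0.3289/(0.02·20.82·1843)) = 0.3694 m/s; Re = ρVD/μ = 4.514e+04; f → 0.02541
  f = 0.02541 → V = 0.3277 m/s; Re = 4.005e+04; f → 0.02578
  f = 0.02578 → V = 0.3254 m/s; Re = 3.977e+04; f → 0.0258
Converged (Δf/f < 1%). With the final f = 0.0258: V = √(2·159.2·0.3289/(0.0258·20.82·1843)) = 0.3252 m/s.
Q = V·A = 0.3252·(π/4·0.3289²) = 0.02763 m³/s = 27.63 L/s.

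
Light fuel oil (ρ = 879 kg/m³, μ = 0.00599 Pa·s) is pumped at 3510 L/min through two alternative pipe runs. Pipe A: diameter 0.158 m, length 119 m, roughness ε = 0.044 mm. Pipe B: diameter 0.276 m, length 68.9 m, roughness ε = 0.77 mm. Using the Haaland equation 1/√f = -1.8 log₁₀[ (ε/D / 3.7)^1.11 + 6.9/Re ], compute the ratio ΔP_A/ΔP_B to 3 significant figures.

Pipe A: V = Q/A = 0.0585/0.01961 = 2.984 m/s; Re = 6.918e+04; ε/D = 0.000278; Haaland → f = 0.0203; ΔP_A = f(L/D)(ρV²/2) = 5.983e+04 Pa.
Pipe B: V = Q/A = 0.0585/0.05983 = 0.9778 m/s; Re = 3.96e+04; ε/D = 0.00279; Haaland → f = 0.02856; ΔP_B = f(L/D)(ρV²/2) = 2996 Pa.
ΔP_A/ΔP_B = 5.983e+04/2996 = 20.0.

ΔP_A/ΔP_B ≈ 20.0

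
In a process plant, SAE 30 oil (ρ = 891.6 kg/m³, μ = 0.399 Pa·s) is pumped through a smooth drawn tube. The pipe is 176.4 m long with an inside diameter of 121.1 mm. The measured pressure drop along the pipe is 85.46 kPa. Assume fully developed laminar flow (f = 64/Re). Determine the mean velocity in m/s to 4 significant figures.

V ≈ 0.5565 m/s

For laminar flow, f = 64/Re with Re = ρVD/μ, so Darcy-Weisbach reduces to ΔP = 32μLV/D². Solving for V: V = ΔP·D²/(32μL) = 8.546e+04·(0.1211)²/(32·0.399·176.4) = 0.5565 m/s.
Check: Re = ρVD/μ = 891.6·0.5565·0.1211/0.399 = 150.6 < 2300, so the laminar assumption holds.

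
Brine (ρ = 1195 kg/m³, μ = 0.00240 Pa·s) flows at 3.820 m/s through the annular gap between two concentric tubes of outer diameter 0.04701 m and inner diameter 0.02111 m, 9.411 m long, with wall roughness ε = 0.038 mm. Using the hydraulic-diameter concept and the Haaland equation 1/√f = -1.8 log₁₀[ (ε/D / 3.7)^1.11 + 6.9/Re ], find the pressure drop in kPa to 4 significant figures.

Hydraulic diameter D_h = 4A/P = D_o - D_i = 0.04701 - 0.02111 = 0.0259 m.
Re = ρVD_h/μ = 1195·3.82·0.0259/0.0024 = 4.926e+04.
ε/D_h = 3.8e-05/0.0259 = 0.00147; Haaland gives 1/√f = -1.8 log₁₀[0.000168+0.00014] = 6.322, so f = 0.02502.
ΔP = f(L/D_h)(ρV²/2) = 0.02502·9.411/0.0259·8719 = 7.928e+04 Pa.
ΔP = 79.28 kPa.

ΔP ≈ 79.28 kPa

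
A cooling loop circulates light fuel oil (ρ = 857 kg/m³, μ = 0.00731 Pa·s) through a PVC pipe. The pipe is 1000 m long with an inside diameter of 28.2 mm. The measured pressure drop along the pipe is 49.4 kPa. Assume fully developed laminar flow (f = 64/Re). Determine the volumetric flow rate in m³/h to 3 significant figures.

Q ≈ 0.378 m³/h

For laminar flow, f = 64/Re with Re = ρVD/μ, so Darcy-Weisbach reduces to ΔP = 32μLV/D². Solving for V: V = ΔP·D²/(32μL) = 4.94e+04·(0.0282)²/(32·0.00731·1000) = 0.1679 m/s.
Check: Re = ρVD/μ = 857·0.1679·0.0282/0.00731 = 555.2 < 2300, so the laminar assumption holds.
Q = V·A = 0.1679·(π/4·0.0282²) = 0.0001049 m³/s = 0.378 m³/h.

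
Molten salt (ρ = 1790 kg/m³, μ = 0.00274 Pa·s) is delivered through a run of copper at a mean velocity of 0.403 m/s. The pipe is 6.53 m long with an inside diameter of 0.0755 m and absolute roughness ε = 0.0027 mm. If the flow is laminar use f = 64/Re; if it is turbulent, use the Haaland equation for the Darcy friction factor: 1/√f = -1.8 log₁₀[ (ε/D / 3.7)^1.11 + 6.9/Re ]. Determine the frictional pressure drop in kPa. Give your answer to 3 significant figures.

ΔP ≈ 0.325 kPa

Reynolds number Re = ρVD/μ = 1790 · 0.403 · 0.0755 / 0.00274 = 1.988e+04.
Re > 4000 → turbulent. Relative roughness ε/D = 2.7e-06/0.0755 = 3.58e-05. Haaland: 1/√f = -1.8 log₁₀[(3.58e-05/3.7)^1.11 + 6.9/1.988e+04] = -1.8 log₁₀[2.71e-06 + 0.000347] = 6.221, so f = 0.02584.
Darcy-Weisbach: ΔP = f(L/D)(ρV²/2) = 0.02584·(6.53/0.0755)·(1790·0.403²/2) = 0.02584·86.49·145.4 = 324.8 Pa.
ΔP = 324.8 Pa = 0.325 kPa.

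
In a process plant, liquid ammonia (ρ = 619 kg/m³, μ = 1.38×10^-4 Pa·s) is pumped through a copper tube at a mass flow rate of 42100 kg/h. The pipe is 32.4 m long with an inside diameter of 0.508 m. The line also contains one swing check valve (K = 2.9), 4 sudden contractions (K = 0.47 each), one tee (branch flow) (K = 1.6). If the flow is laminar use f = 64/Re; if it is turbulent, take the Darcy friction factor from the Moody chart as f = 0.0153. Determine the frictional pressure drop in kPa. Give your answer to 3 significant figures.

ΔP ≈ 0.0198 kPa

ṁ = 42100 kg/h = 42100/3600 = 11.69 kg/s.
A = πD²/4 = π(0.508)²/4 = 0.2027 m²; mean velocity V = ṁ/(ρA) = 11.69/(619 · 0.2027) = 0.09321 m/s.
Reynolds number Re = ρVD/μ = 619 · 0.09321 · 0.508 / 0.000138 = 2.124e+05.
Re > 4000 → turbulent; use the Moody-chart value f = 0.0153.
Total minor-loss coefficient ΣK = 1·2.9 + 4·0.47 + 1·1.6 = 6.38.
ΔP = [f·L/D + ΣK]·(ρV²/2) = [0.0153·32.4/0.508 + 6.38]·(619·0.09321²/2) = [0.9758 + 6.38]·2.689 = 19.78 Pa.
ΔP = 19.78 Pa = 0.0198 kPa.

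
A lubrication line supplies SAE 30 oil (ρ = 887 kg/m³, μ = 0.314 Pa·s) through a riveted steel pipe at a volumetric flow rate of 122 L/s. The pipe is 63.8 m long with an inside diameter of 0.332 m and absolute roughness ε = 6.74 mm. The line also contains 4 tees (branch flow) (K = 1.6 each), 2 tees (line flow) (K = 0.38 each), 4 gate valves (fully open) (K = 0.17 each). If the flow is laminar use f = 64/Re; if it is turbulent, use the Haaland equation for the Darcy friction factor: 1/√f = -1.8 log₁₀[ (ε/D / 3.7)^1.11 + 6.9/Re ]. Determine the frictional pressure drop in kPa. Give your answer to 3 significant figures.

ΔP ≈ 15.1 kPa

Q = 122 L/s = 122/1000 = 0.122 m³/s.
Cross-sectional area A = πD²/4 = π(0.332)²/4 = 0.08657 m²; mean velocity V = Q/A = 0.122/0.08657 = 1.409 m/s.
Reynolds number Re = ρVD/μ = 887 · 1.409 · 0.332 / 0.314 = 1322.
Re < 2300 → laminar flow, so f = 64/Re = 64/1322 = 0.04842 (the turbulent correlation is not needed).
Total minor-loss coefficient ΣK = 4·1.6 + 2·0.38 + 4·0.17 = 7.84.
ΔP = [f·L/D + ΣK]·(ρV²/2) = [0.04842·63.8/0.332 + 7.84]·(887·1.409²/2) = [9.305 + 7.84]·880.8 = 1.51e+04 Pa.
ΔP = 1.51e+04 Pa = 15.1 kPa.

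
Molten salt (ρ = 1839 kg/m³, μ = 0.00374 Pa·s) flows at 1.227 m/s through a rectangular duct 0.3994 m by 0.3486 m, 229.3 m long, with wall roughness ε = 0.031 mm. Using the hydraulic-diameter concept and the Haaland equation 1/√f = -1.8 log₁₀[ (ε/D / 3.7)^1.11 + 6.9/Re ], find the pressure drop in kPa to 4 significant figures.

ΔP ≈ 13.45 kPa

Hydraulic diameter D_h = 4A/P = 4·(0.3994·0.3486)/(2·(0.3994+0.3486)) = 0.5569/1.496 = 0.3723 m.
Re = ρVD_h/μ = 1839·1.227·0.3723/0.00374 = 2.246e+05.
ε/D_h = 3.1e-05/0.3723 = 8.33e-05; Haaland gives 1/√f = -1.8 log₁₀[6.94e-06+3.07e-05] = 7.964, so f = 0.01577.
ΔP = f(L/D_h)(ρV²/2) = 0.01577·229.3/0.3723·1384 = 1.345e+04 Pa.
ΔP = 13.45 kPa.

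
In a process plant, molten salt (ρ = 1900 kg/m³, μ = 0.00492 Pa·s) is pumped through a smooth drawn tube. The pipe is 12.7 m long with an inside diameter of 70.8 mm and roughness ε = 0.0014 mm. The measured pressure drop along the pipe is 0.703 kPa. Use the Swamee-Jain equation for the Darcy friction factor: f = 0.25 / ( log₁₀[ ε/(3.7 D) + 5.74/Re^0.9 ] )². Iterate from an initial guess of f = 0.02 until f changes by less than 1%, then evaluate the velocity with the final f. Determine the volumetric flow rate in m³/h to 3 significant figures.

Rearranging Darcy-Weisbach: V = √(2·ΔP·D/(f·L·ρ)). With ε/D = 1.4e-06/0.0708 = 1.98e-05, iterate starting from f = 0.02:
  f = 0.02 → V = √(2·703·0.0708/(0.02·12.7·1900)) = 0.4542 m/s; Re = ρVD/μ = 1.242e+04; f → 0.02925
  f = 0.02925 → V = 0.3756 m/s; Re = 1.027e+04; f → 0.03078
  f = 0.03078 → V = 0.3661 m/s; Re = 1.001e+04; f → 0.031
Converged (Δf/f < 1%). With the final f = 0.031: V = √(2·703·0.0708/(0.031·12.7·1900)) = 0.3648 m/s.
Q = V·A = 0.3648·(π/4·0.0708²) = 0.001436 m³/s = 5.17 m³/h.

Q ≈ 5.17 m³/h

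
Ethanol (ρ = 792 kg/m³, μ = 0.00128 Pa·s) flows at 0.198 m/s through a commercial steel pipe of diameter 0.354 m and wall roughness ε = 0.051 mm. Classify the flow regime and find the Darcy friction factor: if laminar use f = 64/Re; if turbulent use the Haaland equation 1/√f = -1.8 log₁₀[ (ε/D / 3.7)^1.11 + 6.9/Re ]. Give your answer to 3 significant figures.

Re = ρVD/μ = 792·0.198·0.354/0.00128 = 4.337e+04.
Re > 4000 → turbulent. ε/D = 5.1e-05/0.354 = 0.000144; Haaland: 1/√f = -1.8 log₁₀[1.27e-05 + 0.000159] = 6.777, so f = 0.02177.

f ≈ 0.0218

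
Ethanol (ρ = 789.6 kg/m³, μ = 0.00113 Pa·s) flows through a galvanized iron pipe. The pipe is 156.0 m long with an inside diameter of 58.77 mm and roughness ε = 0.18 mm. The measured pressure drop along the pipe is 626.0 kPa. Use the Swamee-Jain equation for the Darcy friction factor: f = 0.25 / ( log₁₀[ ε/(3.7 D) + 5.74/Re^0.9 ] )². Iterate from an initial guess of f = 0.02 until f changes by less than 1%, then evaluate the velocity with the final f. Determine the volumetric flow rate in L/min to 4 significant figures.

Q ≈ 762.9 L/min

Rearranging Darcy-Weisbach: V = √(2·ΔP·D/(f·L·ρ)). With ε/D = 0.00018/0.05877 = 0.00306, iterate starting from f = 0.02:
  f = 0.02 → V = √(2·6.26e+05·0.05877/(0.02·156·789.6)) = 5.465 m/s; Re = ρVD/μ = 2.244e+05; f → 0.02708
  f = 0.02708 → V = 4.697 m/s; Re = 1.929e+05; f → 0.02719
Converged (Δf/f < 1%). With the final f = 0.02719: V = √(2·6.26e+05·0.05877/(0.02719·156·789.6)) = 4.687 m/s.
Q = V·A = 4.687·(π/4·0.05877²) = 0.01272 m³/s = 762.9 L/min.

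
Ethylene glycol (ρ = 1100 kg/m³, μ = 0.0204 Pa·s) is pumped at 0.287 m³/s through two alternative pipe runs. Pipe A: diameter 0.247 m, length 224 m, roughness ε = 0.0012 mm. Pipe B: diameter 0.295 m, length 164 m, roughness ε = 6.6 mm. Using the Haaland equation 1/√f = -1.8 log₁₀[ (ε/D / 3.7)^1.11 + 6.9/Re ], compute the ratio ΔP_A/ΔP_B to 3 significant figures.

ΔP_A/ΔP_B ≈ 1.21

Pipe A: V = Q/A = 0.287/0.04792 = 5.99 m/s; Re = 7.977e+04; ε/D = 4.86e-06; Haaland → f = 0.01871; ΔP_A = f(L/D)(ρV²/2) = 3.348e+05 Pa.
Pipe B: V = Q/A = 0.287/0.06835 = 4.199 m/s; Re = 6.679e+04; ε/D = 0.0224; Haaland → f = 0.05143; ΔP_B = f(L/D)(ρV²/2) = 2.773e+05 Pa.
ΔP_A/ΔP_B = 3.348e+05/2.773e+05 = 1.21.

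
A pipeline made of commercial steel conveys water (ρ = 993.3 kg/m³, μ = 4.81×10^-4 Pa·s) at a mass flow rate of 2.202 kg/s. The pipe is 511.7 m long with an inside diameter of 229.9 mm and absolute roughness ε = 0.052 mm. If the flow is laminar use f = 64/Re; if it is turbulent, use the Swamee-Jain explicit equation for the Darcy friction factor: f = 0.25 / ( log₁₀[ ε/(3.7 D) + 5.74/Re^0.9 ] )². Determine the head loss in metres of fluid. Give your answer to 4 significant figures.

h_f ≈ 0.008079 m

A = πD²/4 = π(0.2299)²/4 = 0.04151 m²; mean velocity V = ṁ/(ρA) = 2.202/(993.3 · 0.04151) = 0.0534 m/s.
Reynolds number Re = ρVD/μ = 993.3 · 0.0534 · 0.2299 / 0.000481 = 2.535e+04.
Re > 4000 → turbulent. Relative roughness ε/D = 5.2e-05/0.2299 = 0.000226. Swamee-Jain: f = 0.25/(log₁₀[0.000226/3.7 + 5.74/2.535e+04^0.9])² = 0.25/(log₁₀[6.11e-05 + 0.000624])² = 0.25/(-3.164)² = 0.02497.
Darcy-Weisbach: ΔP = f(L/D)(ρV²/2) = 0.02497·(511.7/0.2299)·(993.3·0.0534²/2) = 0.02497·2226·1.416 = 78.72 Pa.
Head loss h_f = ΔP/(ρg) = 78.72/(993.3·9.81) = 0.008079 m.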